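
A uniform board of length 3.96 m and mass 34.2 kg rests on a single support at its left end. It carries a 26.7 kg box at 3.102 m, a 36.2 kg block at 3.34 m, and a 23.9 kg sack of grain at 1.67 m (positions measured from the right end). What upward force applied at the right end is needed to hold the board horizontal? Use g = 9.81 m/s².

Taking torques about the left end:
Beam weight: 34.2 × 9.81 = 335.5 N down at 1.98 m → arm 1.98 m, τ = 335.5 × 1.98 = 664.3 N·m clockwise.
Box: 26.7 × 9.81 = 261.9 N down at 3.102 m → arm 0.858 m, τ = 261.9 × 0.858 = 224.7 N·m clockwise.
Block: 36.2 × 9.81 = 355.1 N down at 3.34 m → arm 0.62 m, τ = 355.1 × 0.62 = 220.2 N·m clockwise.
Sack of grain: 23.9 × 9.81 = 234.5 N down at 1.67 m → arm 2.29 m, τ = 234.5 × 2.29 = 537 N·m clockwise.
Net moment of the loads = 1646 N·m clockwise.
The upward force F acts at the right end, arm 3.96 m, giving F × 3.96 counterclockwise.
For rotational equilibrium, F × 3.96 = 1646, so F = 1646 / 3.96 = 416 N.

F ≈ 416 N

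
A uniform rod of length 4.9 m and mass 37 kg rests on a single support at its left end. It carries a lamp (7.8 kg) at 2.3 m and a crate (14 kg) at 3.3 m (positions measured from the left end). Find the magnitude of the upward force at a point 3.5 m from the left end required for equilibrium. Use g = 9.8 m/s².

F ≈ 433 N

Taking torques about the left end:
Beam weight: 37 × 9.8 = 362.6 N down at 2.45 m → arm 2.45 m, τ = 362.6 × 2.45 = 888.4 N·m clockwise.
Lamp: 7.8 × 9.8 = 76.44 N down at 2.3 m → arm 2.3 m, τ = 76.44 × 2.3 = 175.8 N·m clockwise.
Crate: 14 × 9.8 = 137.2 N down at 3.3 m → arm 3.3 m, τ = 137.2 × 3.3 = 452.8 N·m clockwise.
Net moment of the loads = 1517 N·m clockwise.
The upward force F acts at a point 3.5 m from the left end, arm 3.5 m, giving F × 3.5 counterclockwise.
For rotational equilibrium, F × 3.5 = 1517, so F = 1517 / 3.5 = 433 N.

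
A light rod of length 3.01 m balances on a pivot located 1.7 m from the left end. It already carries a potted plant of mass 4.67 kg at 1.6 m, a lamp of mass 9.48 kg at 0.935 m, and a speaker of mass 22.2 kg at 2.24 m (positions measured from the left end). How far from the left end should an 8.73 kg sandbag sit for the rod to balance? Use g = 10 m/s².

Sum moments about the pivot (at 1.7 m from the left end) (the support reaction has zero arm there).
Potted plant: 4.67 × 10 = 46.7 N down at 1.6 m → arm 0.1 m, τ = 46.7 × 0.1 = 4.67 N·m counterclockwise.
Lamp: 9.48 × 10 = 94.8 N down at 0.935 m → arm 0.765 m, τ = 94.8 × 0.765 = 72.52 N·m counterclockwise.
Speaker: 22.2 × 10 = 222 N down at 2.24 m → arm 0.54 m, τ = 222 × 0.54 = 119.9 N·m clockwise.
Net moment of existing loads = 42.71 N·m clockwise.
The sandbag weighs 8.73 × 10 = 87.3 N and must supply an equal counterclockwise moment, so its lever arm about the pivot is 42.71 / 87.3 = 0.489 m.
That puts it at 1.7 − 0.489 = 1.21 m from the left end.

x ≈ 1.21 m from the left end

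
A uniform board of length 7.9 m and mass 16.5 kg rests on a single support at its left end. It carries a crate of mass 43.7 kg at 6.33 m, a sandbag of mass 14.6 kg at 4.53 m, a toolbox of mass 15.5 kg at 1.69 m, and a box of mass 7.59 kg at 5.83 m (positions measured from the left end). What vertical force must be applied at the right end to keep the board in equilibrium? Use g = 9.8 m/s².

F ≈ 593 N

Choose the left end as the axis so the unknown pivot reaction has zero arm there.
Beam weight: 16.5 × 9.8 = 161.7 N down at 3.95 m → arm 3.95 m, τ = 161.7 × 3.95 = 638.7 N·m clockwise.
Crate: 43.7 × 9.8 = 428.3 N down at 6.33 m → arm 6.33 m, τ = 428.3 × 6.33 = 2711 N·m clockwise.
Sandbag: 14.6 × 9.8 = 143.1 N down at 4.53 m → arm 4.53 m, τ = 143.1 × 4.53 = 648.2 N·m clockwise.
Toolbox: 15.5 × 9.8 = 151.9 N down at 1.69 m → arm 1.69 m, τ = 151.9 × 1.69 = 256.7 N·m clockwise.
Box: 7.59 × 9.8 = 74.38 N down at 5.83 m → arm 5.83 m, τ = 74.38 × 5.83 = 433.6 N·m clockwise.
Net moment of the loads = 4688 N·m clockwise.
The upward force F acts at the right end, arm 7.9 m, giving F × 7.9 counterclockwise.
Setting net torque to zero: F × 7.9 = 4688 → F = 4688 / 7.9 = 593 N.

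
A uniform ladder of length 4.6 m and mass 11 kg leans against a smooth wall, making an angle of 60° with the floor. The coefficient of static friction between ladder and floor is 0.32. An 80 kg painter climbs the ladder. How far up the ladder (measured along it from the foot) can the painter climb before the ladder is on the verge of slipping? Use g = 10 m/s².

d ≈ 2.58 m

Sum moments about the foot of the ladder (the floor normal and friction both act there and drop out).
Ladder weight 11×10 = 110 N acts at 2.3 m along the ladder; its horizontal arm is 2.3·cos60° = 1.15 m → τ = 126.5 N·m clockwise.
Painter weight 80×10 = 800 N at distance d → arm d·cos60° → τ = 800·d·0.5 clockwise.
Wall normal N at the top has arm L sinθ = 3.984 m counterclockwise, so Στ = 0 gives N·3.984 = 126.5 + 400·d.
ΣFy = 0 ⇒ N_floor = 910 N, so the maximum friction is μ_s·N_floor = 0.32×910 = 291.2 N. ΣFx = 0 ⇒ N_wall = f, so at the slipping point N = 291.2 N.
Substituting: 291.2×3.984 = 126.5 + 400·d ⇒ d = (1160 − 126.5) / 400 = 2.58 m.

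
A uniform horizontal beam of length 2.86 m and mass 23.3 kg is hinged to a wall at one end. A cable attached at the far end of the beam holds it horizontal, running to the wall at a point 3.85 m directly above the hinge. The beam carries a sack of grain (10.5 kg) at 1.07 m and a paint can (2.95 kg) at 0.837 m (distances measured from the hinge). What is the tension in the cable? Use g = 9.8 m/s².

T ≈ 201 N

Taking torques about the hinge:
Beam weight: 23.3 × 9.8 = 228.3 N down at 1.43 m → arm 1.43 m, τ = 228.3 × 1.43 = 326.5 N·m clockwise.
Sack of grain: 10.5 × 9.8 = 102.9 N down at 1.07 m → arm 1.07 m, τ = 102.9 × 1.07 = 110.1 N·m clockwise.
Paint can: 2.95 × 9.8 = 28.91 N down at 0.837 m → arm 0.837 m, τ = 28.91 × 0.837 = 24.2 N·m clockwise.
Total clockwise load moment = 460.8 N·m.
The cable tension T acts at 2.86 m; only its component perpendicular to the beam, T sinθ, produces torque. sinθ = h/√(h²+d²) = 3.85/√(3.85²+2.86²) = 0.8027.
For rotational equilibrium, T × 2.86 × 0.8027 = 460.8, so T = 460.8 / 2.296 = 201 N.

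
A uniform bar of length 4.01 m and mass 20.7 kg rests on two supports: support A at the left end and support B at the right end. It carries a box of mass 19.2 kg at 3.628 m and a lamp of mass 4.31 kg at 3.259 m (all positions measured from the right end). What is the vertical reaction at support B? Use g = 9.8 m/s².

R_B ≈ 127 N

Taking torques about support A:
Beam weight: 20.7 × 9.8 = 202.9 N down at 2.005 m → arm 2.005 m, τ = 202.9 × 2.005 = 406.8 N·m clockwise.
Box: 19.2 × 9.8 = 188.2 N down at 3.628 m → arm 0.382 m, τ = 188.2 × 0.382 = 71.89 N·m clockwise.
Lamp: 4.31 × 9.8 = 42.24 N down at 3.259 m → arm 0.751 m, τ = 42.24 × 0.751 = 31.72 N·m clockwise.
Net load moment about support A = 510.4 N·m clockwise.
Reaction R at support B is upward at 0 m, arm 4.01 m → moment R × 4.01 counterclockwise.
For rotational equilibrium, R × 4.01 = 510.4, so R = 127 N.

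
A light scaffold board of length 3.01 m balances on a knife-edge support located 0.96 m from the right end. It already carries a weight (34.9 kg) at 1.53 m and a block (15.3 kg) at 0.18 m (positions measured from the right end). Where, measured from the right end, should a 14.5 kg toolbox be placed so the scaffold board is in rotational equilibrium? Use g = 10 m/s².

x ≈ 0.411 m from the right end

Sum moments about the knife-edge support (at 0.96 m from the right end) (the support reaction has zero arm there).
Weight: 34.9 × 10 = 349 N down at 1.53 m → arm 0.57 m, τ = 349 × 0.57 = 198.9 N·m counterclockwise.
Block: 15.3 × 10 = 153 N down at 0.18 m → arm 0.78 m, τ = 153 × 0.78 = 119.3 N·m clockwise.
Net moment of existing loads = 79.6 N·m counterclockwise.
The toolbox weighs 14.5 × 10 = 145 N and must supply an equal clockwise moment, so its lever arm about the knife-edge support is 79.6 / 145 = 0.549 m.
That puts it at 0.96 − 0.549 = 0.411 m from the right end.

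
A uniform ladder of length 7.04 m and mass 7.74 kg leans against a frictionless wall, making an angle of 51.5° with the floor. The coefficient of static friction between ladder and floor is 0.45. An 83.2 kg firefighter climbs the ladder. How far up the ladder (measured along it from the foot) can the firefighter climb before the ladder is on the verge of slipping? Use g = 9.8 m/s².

d ≈ 4.03 m

Taking torques about the foot of the ladder:
Ladder weight 7.74×9.8 = 75.85 N acts at 3.52 m along the ladder; its horizontal arm is 3.52·cos51.5° = 2.191 m → τ = 166.2 N·m clockwise.
Firefighter weight 83.2×9.8 = 815.4 N at distance d → arm d·cos51.5° → τ = 815.4·d·0.6225 clockwise.
Wall normal N at the top has arm L sinθ = 5.51 m counterclockwise, so Στ = 0 gives N·5.51 = 166.2 + 507.6·d.
ΣFy = 0 ⇒ N_floor = 891.2 N, so the maximum friction is μ_s·N_floor = 0.45×891.2 = 401 N. ΣFx = 0 ⇒ N_wall = f, so at the slipping point N = 401 N.
Substituting: 401×5.51 = 166.2 + 507.6·d ⇒ d = (2210 − 166.2) / 507.6 = 4.03 m.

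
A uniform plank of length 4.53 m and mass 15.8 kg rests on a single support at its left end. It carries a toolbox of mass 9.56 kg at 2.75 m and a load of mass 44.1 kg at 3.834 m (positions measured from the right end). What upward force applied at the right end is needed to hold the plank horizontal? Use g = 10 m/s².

F ≈ 184 N

Sum moments about the left end (the unknown pivot reaction has zero arm there).
Beam weight: 15.8 × 10 = 158 N down at 2.265 m → arm 2.265 m, τ = 158 × 2.265 = 357.9 N·m clockwise.
Toolbox: 9.56 × 10 = 95.6 N down at 2.75 m → arm 1.78 m, τ = 95.6 × 1.78 = 170.2 N·m clockwise.
Load: 44.1 × 10 = 441 N down at 3.834 m → arm 0.696 m, τ = 441 × 0.696 = 306.9 N·m clockwise.
Net moment of the loads = 835 N·m clockwise.
The upward force F acts at the right end, arm 4.53 m, giving F × 4.53 counterclockwise.
For rotational equilibrium, F × 4.53 = 835, so F = 835 / 4.53 = 184 N.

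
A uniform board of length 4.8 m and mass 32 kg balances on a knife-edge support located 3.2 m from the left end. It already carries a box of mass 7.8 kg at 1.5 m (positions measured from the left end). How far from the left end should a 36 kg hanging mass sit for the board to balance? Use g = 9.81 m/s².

x ≈ 4.28 m from the left end

About the knife-edge support (at 3.2 m from the left end):
Beam weight: 32 × 9.81 = 313.9 N down at 2.4 m → arm 0.8 m, τ = 313.9 × 0.8 = 251.1 N·m counterclockwise.
Box: 7.8 × 9.81 = 76.52 N down at 1.5 m → arm 1.7 m, τ = 76.52 × 1.7 = 130.1 N·m counterclockwise.
Net moment of existing loads = 381.2 N·m counterclockwise.
The hanging mass weighs 36 × 9.81 = 353.2 N and must supply an equal clockwise moment, so its lever arm about the knife-edge support is 381.2 / 353.2 = 1.08 m.
That puts it at 3.2 + 1.08 = 4.28 m from the left end.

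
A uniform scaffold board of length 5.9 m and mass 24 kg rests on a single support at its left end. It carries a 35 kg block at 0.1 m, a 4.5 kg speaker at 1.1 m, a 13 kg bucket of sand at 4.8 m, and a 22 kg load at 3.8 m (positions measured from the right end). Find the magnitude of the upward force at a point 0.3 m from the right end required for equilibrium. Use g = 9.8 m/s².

Sum moments about the left end (the unknown pivot reaction has zero arm there).
Beam weight: 24 × 9.8 = 235.2 N down at 2.95 m → arm 2.95 m, τ = 235.2 × 2.95 = 693.8 N·m clockwise.
Block: 35 × 9.8 = 343 N down at 0.1 m → arm 5.8 m, τ = 343 × 5.8 = 1989 N·m clockwise.
Speaker: 4.5 × 9.8 = 44.1 N down at 1.1 m → arm 4.8 m, τ = 44.1 × 4.8 = 211.7 N·m clockwise.
Bucket of sand: 13 × 9.8 = 127.4 N down at 4.8 m → arm 1.1 m, τ = 127.4 × 1.1 = 140.1 N·m clockwise.
Load: 22 × 9.8 = 215.6 N down at 3.8 m → arm 2.1 m, τ = 215.6 × 2.1 = 452.8 N·m clockwise.
Net moment of the loads = 3487 N·m clockwise.
The upward force F acts at a point 0.3 m from the right end, arm 5.6 m, giving F × 5.6 counterclockwise.
For rotational equilibrium, F × 5.6 = 3487, so F = 3487 / 5.6 = 623 N.

F ≈ 623 N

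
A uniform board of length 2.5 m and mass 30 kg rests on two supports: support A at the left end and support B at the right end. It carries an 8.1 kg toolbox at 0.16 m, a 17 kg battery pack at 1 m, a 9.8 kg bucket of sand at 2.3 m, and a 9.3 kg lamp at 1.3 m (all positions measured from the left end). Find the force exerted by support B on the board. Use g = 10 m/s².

R_B ≈ 362 N

About support A:
Beam weight: 30 × 10 = 300 N down at 1.25 m → arm 1.25 m, τ = 300 × 1.25 = 375 N·m clockwise.
Toolbox: 8.1 × 10 = 81 N down at 0.16 m → arm 0.16 m, τ = 81 × 0.16 = 12.96 N·m clockwise.
Battery pack: 17 × 10 = 170 N down at 1 m → arm 1 m, τ = 170 × 1 = 170 N·m clockwise.
Bucket of sand: 9.8 × 10 = 98 N down at 2.3 m → arm 2.3 m, τ = 98 × 2.3 = 225.4 N·m clockwise.
Lamp: 9.3 × 10 = 93 N down at 1.3 m → arm 1.3 m, τ = 93 × 1.3 = 120.9 N·m clockwise.
Net load moment about support A = 904.3 N·m clockwise.
Reaction R at support B is upward at 2.5 m, arm 2.5 m → moment R × 2.5 counterclockwise.
For rotational equilibrium, R × 2.5 = 904.3, so R = 362 N.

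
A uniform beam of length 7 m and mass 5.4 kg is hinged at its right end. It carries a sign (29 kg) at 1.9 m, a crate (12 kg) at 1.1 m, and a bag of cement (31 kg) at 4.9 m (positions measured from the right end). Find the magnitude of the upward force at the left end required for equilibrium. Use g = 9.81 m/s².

F ≈ 335 N

Take moments about the right end.
Beam weight: 5.4 × 9.81 = 52.97 N down at 3.5 m → arm 3.5 m, τ = 52.97 × 3.5 = 185.4 N·m counterclockwise.
Sign: 29 × 9.81 = 284.5 N down at 1.9 m → arm 1.9 m, τ = 284.5 × 1.9 = 540.5 N·m counterclockwise.
Crate: 12 × 9.81 = 117.7 N down at 1.1 m → arm 1.1 m, τ = 117.7 × 1.1 = 129.5 N·m counterclockwise.
Bag of cement: 31 × 9.81 = 304.1 N down at 4.9 m → arm 4.9 m, τ = 304.1 × 4.9 = 1490 N·m counterclockwise.
Net moment of the loads = 2345 N·m counterclockwise.
The upward force F acts at the left end, arm 7 m, giving F × 7 clockwise.
Στ = 0 ⇒ F × 7 = 2345 ⇒ F = 2345 / 7 = 335 N.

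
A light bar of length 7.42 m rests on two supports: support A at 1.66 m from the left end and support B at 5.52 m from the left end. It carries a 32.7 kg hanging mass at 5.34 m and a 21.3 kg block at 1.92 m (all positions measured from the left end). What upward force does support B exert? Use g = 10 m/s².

Take moments about support A.
Hanging mass: 32.7 × 10 = 327 N down at 5.34 m → arm 3.68 m, τ = 327 × 3.68 = 1203 N·m clockwise.
Block: 21.3 × 10 = 213 N down at 1.92 m → arm 0.26 m, τ = 213 × 0.26 = 55.38 N·m clockwise.
Net load moment about support A = 1258 N·m clockwise.
Reaction R at support B is upward at 5.52 m, arm 3.86 m → moment R × 3.86 counterclockwise.
Στ = 0 ⇒ R × 3.86 = 1258 ⇒ R = 326 N.

R_B ≈ 326 N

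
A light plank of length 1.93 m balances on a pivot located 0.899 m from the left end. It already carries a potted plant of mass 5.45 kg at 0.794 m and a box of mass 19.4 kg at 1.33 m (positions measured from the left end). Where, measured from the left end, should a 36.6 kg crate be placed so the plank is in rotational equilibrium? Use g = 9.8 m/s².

x ≈ 0.686 m from the left end

Choose the pivot (at 0.899 m from the left end) as the axis so the support reaction has zero arm there.
Potted plant: 5.45 × 9.8 = 53.41 N down at 0.794 m → arm 0.105 m, τ = 53.41 × 0.105 = 5.608 N·m counterclockwise.
Box: 19.4 × 9.8 = 190.1 N down at 1.33 m → arm 0.431 m, τ = 190.1 × 0.431 = 81.93 N·m clockwise.
Net moment of existing loads = 76.32 N·m clockwise.
The crate weighs 36.6 × 9.8 = 358.7 N and must supply an equal counterclockwise moment, so its lever arm about the pivot is 76.32 / 358.7 = 0.213 m.
That puts it at 0.899 − 0.213 = 0.686 m from the left end.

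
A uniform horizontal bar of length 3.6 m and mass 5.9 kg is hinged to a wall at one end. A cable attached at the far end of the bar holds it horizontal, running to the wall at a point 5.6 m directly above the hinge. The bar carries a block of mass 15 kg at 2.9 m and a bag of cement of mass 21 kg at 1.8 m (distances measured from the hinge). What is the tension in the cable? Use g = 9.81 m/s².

T ≈ 298 N

Sum moments about the hinge (the unknown hinge reaction has zero arm there).
Beam weight: 5.9 × 9.81 = 57.88 N down at 1.8 m → arm 1.8 m, τ = 57.88 × 1.8 = 104.2 N·m clockwise.
Block: 15 × 9.81 = 147.2 N down at 2.9 m → arm 2.9 m, τ = 147.2 × 2.9 = 426.9 N·m clockwise.
Bag of cement: 21 × 9.81 = 206 N down at 1.8 m → arm 1.8 m, τ = 206 × 1.8 = 370.8 N·m clockwise.
Total clockwise load moment = 901.9 N·m.
The cable tension T acts at 3.6 m; only its component perpendicular to the bar, T sinθ, produces torque. sinθ = h/√(h²+d²) = 5.6/√(5.6²+3.6²) = 0.8412.
Στ = 0 ⇒ T × 3.6 × 0.8412 = 901.9 ⇒ T = 901.9 / 3.028 = 298 N.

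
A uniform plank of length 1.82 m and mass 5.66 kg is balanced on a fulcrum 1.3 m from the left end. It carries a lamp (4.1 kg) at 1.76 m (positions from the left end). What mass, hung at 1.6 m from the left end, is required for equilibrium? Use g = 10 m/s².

m ≈ 1.07 kg

Choose the fulcrum (at 1.3 m from the left end) as the axis so the support reaction has zero arm there.
Beam weight: 5.66 × 10 = 56.6 N down at 0.91 m → arm 0.39 m, τ = 56.6 × 0.39 = 22.07 N·m counterclockwise.
Lamp: 4.1 × 10 = 41 N down at 1.76 m → arm 0.46 m, τ = 41 × 0.46 = 18.86 N·m clockwise.
Net moment of known loads = 3.21 N·m counterclockwise.
An unknown mass m at 1.6 m has arm 0.3 m; its moment is m·g·0.3 clockwise.
Setting net torque to zero: m × 10 × 0.3 = 3.21 → m = 3.21 / (10 × 0.3) = 1.07 kg.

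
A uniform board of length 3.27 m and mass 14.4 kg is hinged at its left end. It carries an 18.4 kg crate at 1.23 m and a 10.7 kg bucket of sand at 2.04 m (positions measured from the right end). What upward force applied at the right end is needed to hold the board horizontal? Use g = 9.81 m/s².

F ≈ 223 N

About the left end:
Beam weight: 14.4 × 9.81 = 141.3 N down at 1.635 m → arm 1.635 m, τ = 141.3 × 1.635 = 231 N·m clockwise.
Crate: 18.4 × 9.81 = 180.5 N down at 1.23 m → arm 2.04 m, τ = 180.5 × 2.04 = 368.2 N·m clockwise.
Bucket of sand: 10.7 × 9.81 = 105 N down at 2.04 m → arm 1.23 m, τ = 105 × 1.23 = 129.2 N·m clockwise.
Net moment of the loads = 728.4 N·m clockwise.
The upward force F acts at the right end, arm 3.27 m, giving F × 3.27 counterclockwise.
Στ = 0 ⇒ F × 3.27 = 728.4 ⇒ F = 728.4 / 3.27 = 223 N.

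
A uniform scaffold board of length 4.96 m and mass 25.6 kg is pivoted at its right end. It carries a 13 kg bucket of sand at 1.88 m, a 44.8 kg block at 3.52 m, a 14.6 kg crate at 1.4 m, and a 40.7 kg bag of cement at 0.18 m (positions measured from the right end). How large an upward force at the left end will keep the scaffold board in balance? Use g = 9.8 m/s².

Sum moments about the right end (the unknown pivot reaction has zero arm there).
Beam weight: 25.6 × 9.8 = 250.9 N down at 2.48 m → arm 2.48 m, τ = 250.9 × 2.48 = 622.2 N·m counterclockwise.
Bucket of sand: 13 × 9.8 = 127.4 N down at 1.88 m → arm 1.88 m, τ = 127.4 × 1.88 = 239.5 N·m counterclockwise.
Block: 44.8 × 9.8 = 439 N down at 3.52 m → arm 3.52 m, τ = 439 × 3.52 = 1545 N·m counterclockwise.
Crate: 14.6 × 9.8 = 143.1 N down at 1.4 m → arm 1.4 m, τ = 143.1 × 1.4 = 200.3 N·m counterclockwise.
Bag of cement: 40.7 × 9.8 = 398.9 N down at 0.18 m → arm 0.18 m, τ = 398.9 × 0.18 = 71.8 N·m counterclockwise.
Net moment of the loads = 2679 N·m counterclockwise.
The upward force F acts at the left end, arm 4.96 m, giving F × 4.96 clockwise.
Στ = 0 ⇒ F × 4.96 = 2679 ⇒ F = 2679 / 4.96 = 540 N.

F ≈ 540 N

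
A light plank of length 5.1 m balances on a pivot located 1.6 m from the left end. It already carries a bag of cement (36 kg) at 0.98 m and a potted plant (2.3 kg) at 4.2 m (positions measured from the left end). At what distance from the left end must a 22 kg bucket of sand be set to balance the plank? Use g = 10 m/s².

About the pivot (at 1.6 m from the left end):
Bag of cement: 36 × 10 = 360 N down at 0.98 m → arm 0.62 m, τ = 360 × 0.62 = 223.2 N·m counterclockwise.
Potted plant: 2.3 × 10 = 23 N down at 4.2 m → arm 2.6 m, τ = 23 × 2.6 = 59.8 N·m clockwise.
Net moment of existing loads = 163.4 N·m counterclockwise.
The bucket of sand weighs 22 × 10 = 220 N and must supply an equal clockwise moment, so its lever arm about the pivot is 163.4 / 220 = 0.743 m.
That puts it at 1.6 + 0.743 = 2.34 m from the left end.

x ≈ 2.34 m from the left end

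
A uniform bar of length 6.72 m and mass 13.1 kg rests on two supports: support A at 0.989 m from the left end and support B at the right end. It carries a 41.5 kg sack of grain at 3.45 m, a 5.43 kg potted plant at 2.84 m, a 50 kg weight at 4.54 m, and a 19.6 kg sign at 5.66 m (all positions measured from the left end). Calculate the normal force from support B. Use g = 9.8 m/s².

R_B ≈ 705 N

Take moments about support A.
Beam weight: 13.1 × 9.8 = 128.4 N down at 3.36 m → arm 2.371 m, τ = 128.4 × 2.371 = 304.4 N·m clockwise.
Sack of grain: 41.5 × 9.8 = 406.7 N down at 3.45 m → arm 2.461 m, τ = 406.7 × 2.461 = 1001 N·m clockwise.
Potted plant: 5.43 × 9.8 = 53.21 N down at 2.84 m → arm 1.851 m, τ = 53.21 × 1.851 = 98.49 N·m clockwise.
Weight: 50 × 9.8 = 490 N down at 4.54 m → arm 3.551 m, τ = 490 × 3.551 = 1740 N·m clockwise.
Sign: 19.6 × 9.8 = 192.1 N down at 5.66 m → arm 4.671 m, τ = 192.1 × 4.671 = 897.3 N·m clockwise.
Net load moment about support A = 4041 N·m clockwise.
Reaction R at support B is upward at 6.72 m, arm 5.731 m → moment R × 5.731 counterclockwise.
Στ = 0 ⇒ R × 5.731 = 4041 ⇒ R = 705 N.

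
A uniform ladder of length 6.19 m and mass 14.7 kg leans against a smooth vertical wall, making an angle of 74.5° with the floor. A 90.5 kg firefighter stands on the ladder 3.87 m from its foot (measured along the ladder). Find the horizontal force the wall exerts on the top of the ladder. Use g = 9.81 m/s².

Taking torques about the foot of the ladder:
Ladder weight 14.7×9.81 = 144.2 N acts at 3.095 m along the ladder; its horizontal arm is 3.095·cos74.5° = 0.8271 m → τ = 119.3 N·m clockwise.
Firefighter: 90.5×9.81 = 887.8 N at 3.87 m → arm 1.034 m → τ = 918 N·m clockwise.
Wall normal N acts horizontally at the top; its moment arm is the height L sinθ = 6.19·sin74.5° = 5.965 m, counterclockwise.
Balancing moments: N × 5.965 = 1037, giving N = 174 N.

N_wall ≈ 174 N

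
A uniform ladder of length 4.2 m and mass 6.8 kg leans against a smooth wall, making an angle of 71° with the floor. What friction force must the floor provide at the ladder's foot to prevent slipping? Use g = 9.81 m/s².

Take moments about the foot of the ladder.
Ladder weight 6.8×9.81 = 66.71 N acts at 2.1 m along the ladder; its horizontal arm is 2.1·cos71° = 0.6837 m → τ = 45.61 N·m clockwise.
Wall normal N acts horizontally at the top; its moment arm is the height L sinθ = 4.2·sin71° = 3.971 m, counterclockwise.
Balancing moments: N × 3.971 = 45.61, giving N = 11.5 N.
ΣFx = 0: friction at the foot balances the wall's push, so f = N_wall = 11.5 N.

f ≈ 11.5 N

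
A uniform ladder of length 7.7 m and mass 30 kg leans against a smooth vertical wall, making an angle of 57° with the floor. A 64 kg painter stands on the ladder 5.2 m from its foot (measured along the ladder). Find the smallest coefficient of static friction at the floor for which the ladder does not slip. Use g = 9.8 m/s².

Choose the foot of the ladder as the axis so the floor normal and friction both act there and drop out.
Ladder weight 30×9.8 = 294 N acts at 3.85 m along the ladder; its horizontal arm is 3.85·cos57° = 2.097 m → τ = 616.5 N·m clockwise.
Painter: 64×9.8 = 627.2 N at 5.2 m → arm 2.832 m → τ = 1776 N·m clockwise.
Wall normal N acts horizontally at the top; its moment arm is the height L sinθ = 7.7·sin57° = 6.458 m, counterclockwise.
Setting net torque to zero: N × 6.458 = 2392 → N = 370.4 N.
ΣFx = 0 ⇒ f = N_wall = 370.4 N. ΣFy = 0 ⇒ N_floor = 921.2 N.
μ_min = f / N_floor = 370.4 / 921.2 = 0.402.

μ_min ≈ 0.402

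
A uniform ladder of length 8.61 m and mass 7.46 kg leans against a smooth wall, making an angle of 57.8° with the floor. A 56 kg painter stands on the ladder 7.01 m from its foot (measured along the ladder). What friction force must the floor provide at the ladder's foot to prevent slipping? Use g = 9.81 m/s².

Choose the foot of the ladder as the axis so the floor normal and friction both act there and drop out.
Ladder weight 7.46×9.81 = 73.18 N acts at 4.305 m along the ladder; its horizontal arm is 4.305·cos57.8° = 2.294 m → τ = 167.9 N·m clockwise.
Painter: 56×9.81 = 549.4 N at 7.01 m → arm 3.735 m → τ = 2052 N·m clockwise.
Wall normal N acts horizontally at the top; its moment arm is the height L sinθ = 8.61·sin57.8° = 7.286 m, counterclockwise.
Στ = 0 ⇒ N × 7.286 = 2220 ⇒ N = 305 N.
ΣFx = 0: friction at the foot balances the wall's push, so f = N_wall = 305 N.

f ≈ 305 N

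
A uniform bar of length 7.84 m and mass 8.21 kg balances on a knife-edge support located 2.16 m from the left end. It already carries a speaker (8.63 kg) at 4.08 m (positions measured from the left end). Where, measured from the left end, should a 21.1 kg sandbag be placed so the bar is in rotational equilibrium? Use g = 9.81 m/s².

x ≈ 0.69 m from the left end

Sum moments about the knife-edge support (at 2.16 m from the left end) (the support reaction has zero arm there).
Beam weight: 8.21 × 9.81 = 80.54 N down at 3.92 m → arm 1.76 m, τ = 80.54 × 1.76 = 141.8 N·m clockwise.
Speaker: 8.63 × 9.81 = 84.66 N down at 4.08 m → arm 1.92 m, τ = 84.66 × 1.92 = 162.5 N·m clockwise.
Net moment of existing loads = 304.3 N·m clockwise.
The sandbag weighs 21.1 × 9.81 = 207 N and must supply an equal counterclockwise moment, so its lever arm about the knife-edge support is 304.3 / 207 = 1.47 m.
That puts it at 2.16 − 1.47 = 0.69 m from the left end.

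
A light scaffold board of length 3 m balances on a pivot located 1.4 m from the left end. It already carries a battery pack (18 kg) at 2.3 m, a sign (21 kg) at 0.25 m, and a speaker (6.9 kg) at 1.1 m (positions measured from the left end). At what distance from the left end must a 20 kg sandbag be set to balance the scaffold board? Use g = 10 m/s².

Sum moments about the pivot (at 1.4 m from the left end) (the support reaction has zero arm there).
Battery pack: 18 × 10 = 180 N down at 2.3 m → arm 0.9 m, τ = 180 × 0.9 = 162 N·m clockwise.
Sign: 21 × 10 = 210 N down at 0.25 m → arm 1.15 m, τ = 210 × 1.15 = 241.5 N·m counterclockwise.
Speaker: 6.9 × 10 = 69 N down at 1.1 m → arm 0.3 m, τ = 69 × 0.3 = 20.7 N·m counterclockwise.
Net moment of existing loads = 100.2 N·m counterclockwise.
The sandbag weighs 20 × 10 = 200 N and must supply an equal clockwise moment, so its lever arm about the pivot is 100.2 / 200 = 0.501 m.
That puts it at 1.4 + 0.501 = 1.9 m from the left end.

x ≈ 1.9 m from the left end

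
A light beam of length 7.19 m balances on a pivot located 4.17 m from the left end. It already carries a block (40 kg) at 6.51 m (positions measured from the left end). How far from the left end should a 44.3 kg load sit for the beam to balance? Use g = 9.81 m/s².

Take moments about the pivot (at 4.17 m from the left end).
Block: 40 × 9.81 = 392.4 N down at 6.51 m → arm 2.34 m, τ = 392.4 × 2.34 = 918.2 N·m clockwise.
Net moment of existing loads = 918.2 N·m clockwise.
The load weighs 44.3 × 9.81 = 434.6 N and must supply an equal counterclockwise moment, so its lever arm about the pivot is 918.2 / 434.6 = 2.11 m.
That puts it at 4.17 − 2.11 = 2.06 m from the left end.

x ≈ 2.06 m from the left end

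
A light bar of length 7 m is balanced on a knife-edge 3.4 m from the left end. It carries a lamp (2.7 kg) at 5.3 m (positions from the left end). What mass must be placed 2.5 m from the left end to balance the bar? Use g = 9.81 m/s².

m ≈ 5.7 kg

Take moments about the knife-edge (at 3.4 m from the left end).
Lamp: 2.7 × 9.81 = 26.49 N down at 5.3 m → arm 1.9 m, τ = 26.49 × 1.9 = 50.33 N·m clockwise.
Net moment of known loads = 50.33 N·m clockwise.
An unknown mass m at 2.5 m has arm 0.9 m; its moment is m·g·0.9 counterclockwise.
Balancing moments: m × 9.81 × 0.9 = 50.33, giving m = 50.33 / (9.81 × 0.9) = 5.7 kg.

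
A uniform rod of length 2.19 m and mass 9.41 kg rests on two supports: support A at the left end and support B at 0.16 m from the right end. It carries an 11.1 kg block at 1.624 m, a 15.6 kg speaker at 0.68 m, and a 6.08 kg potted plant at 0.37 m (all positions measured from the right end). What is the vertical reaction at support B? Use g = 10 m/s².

Taking torques about support A:
Beam weight: 9.41 × 10 = 94.1 N down at 1.095 m → arm 1.095 m, τ = 94.1 × 1.095 = 103 N·m clockwise.
Block: 11.1 × 10 = 111 N down at 1.624 m → arm 0.566 m, τ = 111 × 0.566 = 62.83 N·m clockwise.
Speaker: 15.6 × 10 = 156 N down at 0.68 m → arm 1.51 m, τ = 156 × 1.51 = 235.6 N·m clockwise.
Potted plant: 6.08 × 10 = 60.8 N down at 0.37 m → arm 1.82 m, τ = 60.8 × 1.82 = 110.7 N·m clockwise.
Net load moment about support A = 512.1 N·m clockwise.
Reaction R at support B is upward at 0.16 m, arm 2.03 m → moment R × 2.03 counterclockwise.
For rotational equilibrium, R × 2.03 = 512.1, so R = 252 N.

R_B ≈ 252 N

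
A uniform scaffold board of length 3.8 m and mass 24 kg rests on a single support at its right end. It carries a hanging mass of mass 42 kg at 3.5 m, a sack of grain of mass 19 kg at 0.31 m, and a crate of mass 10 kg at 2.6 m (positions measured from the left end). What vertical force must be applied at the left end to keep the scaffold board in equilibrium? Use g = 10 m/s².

Sum moments about the right end (the unknown pivot reaction has zero arm there).
Beam weight: 24 × 10 = 240 N down at 1.9 m → arm 1.9 m, τ = 240 × 1.9 = 456 N·m counterclockwise.
Hanging mass: 42 × 10 = 420 N down at 3.5 m → arm 0.3 m, τ = 420 × 0.3 = 126 N·m counterclockwise.
Sack of grain: 19 × 10 = 190 N down at 0.31 m → arm 3.49 m, τ = 190 × 3.49 = 663.1 N·m counterclockwise.
Crate: 10 × 10 = 100 N down at 2.6 m → arm 1.2 m, τ = 100 × 1.2 = 120 N·m counterclockwise.
Net moment of the loads = 1365 N·m counterclockwise.
The upward force F acts at the left end, arm 3.8 m, giving F × 3.8 clockwise.
Balancing moments: F × 3.8 = 1365, giving F = 1365 / 3.8 = 359 N.

F ≈ 359 N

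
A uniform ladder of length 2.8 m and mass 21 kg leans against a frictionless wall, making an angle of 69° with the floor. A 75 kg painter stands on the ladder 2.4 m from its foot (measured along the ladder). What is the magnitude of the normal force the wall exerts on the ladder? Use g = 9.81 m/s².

Sum moments about the foot of the ladder (the floor normal and friction both act there and drop out).
Ladder weight 21×9.81 = 206 N acts at 1.4 m along the ladder; its horizontal arm is 1.4·cos69° = 0.5017 m → τ = 103.4 N·m clockwise.
Painter: 75×9.81 = 735.8 N at 2.4 m → arm 0.8601 m → τ = 632.9 N·m clockwise.
Wall normal N acts horizontally at the top; its moment arm is the height L sinθ = 2.8·sin69° = 2.614 m, counterclockwise.
Balancing moments: N × 2.614 = 736.3, giving N = 282 N.

N_wall ≈ 282 N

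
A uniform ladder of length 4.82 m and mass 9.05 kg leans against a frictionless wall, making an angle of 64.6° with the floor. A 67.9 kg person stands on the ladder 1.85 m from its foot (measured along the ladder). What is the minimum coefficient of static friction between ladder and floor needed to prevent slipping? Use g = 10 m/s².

Taking torques about the foot of the ladder:
Ladder weight 9.05×10 = 90.5 N acts at 2.41 m along the ladder; its horizontal arm is 2.41·cos64.6° = 1.034 m → τ = 93.58 N·m clockwise.
Person: 67.9×10 = 679 N at 1.85 m → arm 0.7935 m → τ = 538.8 N·m clockwise.
Wall normal N acts horizontally at the top; its moment arm is the height L sinθ = 4.82·sin64.6° = 4.354 m, counterclockwise.
Στ = 0 ⇒ N × 4.354 = 632.4 ⇒ N = 145.2 N.
ΣFx = 0 ⇒ f = N_wall = 145.2 N. ΣFy = 0 ⇒ N_floor = 769.5 N.
μ_min = f / N_floor = 145.2 / 769.5 = 0.189.

μ_min ≈ 0.189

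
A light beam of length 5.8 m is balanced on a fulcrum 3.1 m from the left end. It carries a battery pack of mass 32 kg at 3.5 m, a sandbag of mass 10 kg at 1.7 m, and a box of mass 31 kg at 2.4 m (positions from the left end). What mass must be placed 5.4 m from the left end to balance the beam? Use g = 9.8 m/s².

m ≈ 9.96 kg

Take moments about the fulcrum (at 3.1 m from the left end).
Battery pack: 32 × 9.8 = 313.6 N down at 3.5 m → arm 0.4 m, τ = 313.6 × 0.4 = 125.4 N·m clockwise.
Sandbag: 10 × 9.8 = 98 N down at 1.7 m → arm 1.4 m, τ = 98 × 1.4 = 137.2 N·m counterclockwise.
Box: 31 × 9.8 = 303.8 N down at 2.4 m → arm 0.7 m, τ = 303.8 × 0.7 = 212.7 N·m counterclockwise.
Net moment of known loads = 224.5 N·m counterclockwise.
An unknown mass m at 5.4 m has arm 2.3 m; its moment is m·g·2.3 clockwise.
Balancing moments: m × 9.8 × 2.3 = 224.5, giving m = 224.5 / (9.8 × 2.3) = 9.96 kg.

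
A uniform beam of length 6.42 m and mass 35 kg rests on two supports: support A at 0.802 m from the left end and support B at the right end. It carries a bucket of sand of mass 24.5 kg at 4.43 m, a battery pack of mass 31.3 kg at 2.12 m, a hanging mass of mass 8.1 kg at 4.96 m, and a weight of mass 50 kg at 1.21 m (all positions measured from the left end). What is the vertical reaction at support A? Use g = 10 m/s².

Sum moments about support B (its reaction then has zero moment arm).
Beam weight: 35 × 10 = 350 N down at 3.21 m → arm 3.21 m, τ = 350 × 3.21 = 1124 N·m counterclockwise.
Bucket of sand: 24.5 × 10 = 245 N down at 4.43 m → arm 1.99 m, τ = 245 × 1.99 = 487.6 N·m counterclockwise.
Battery pack: 31.3 × 10 = 313 N down at 2.12 m → arm 4.3 m, τ = 313 × 4.3 = 1346 N·m counterclockwise.
Hanging mass: 8.1 × 10 = 81 N down at 4.96 m → arm 1.46 m, τ = 81 × 1.46 = 118.3 N·m counterclockwise.
Weight: 50 × 10 = 500 N down at 1.21 m → arm 5.21 m, τ = 500 × 5.21 = 2605 N·m counterclockwise.
Net load moment about support B = 5681 N·m counterclockwise.
Reaction R at support A is upward at 0.802 m, arm 5.618 m → moment R × 5.618 clockwise.
Setting net torque to zero: R × 5.618 = 5681 → R = 1010 N.

R_A ≈ 1010 N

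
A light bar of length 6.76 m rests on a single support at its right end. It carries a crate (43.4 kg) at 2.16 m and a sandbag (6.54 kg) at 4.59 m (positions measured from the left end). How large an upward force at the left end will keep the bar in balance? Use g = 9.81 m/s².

Choose the right end as the axis so the unknown pivot reaction has zero arm there.
Crate: 43.4 × 9.81 = 425.8 N down at 2.16 m → arm 4.6 m, τ = 425.8 × 4.6 = 1959 N·m counterclockwise.
Sandbag: 6.54 × 9.81 = 64.16 N down at 4.59 m → arm 2.17 m, τ = 64.16 × 2.17 = 139.2 N·m counterclockwise.
Net moment of the loads = 2098 N·m counterclockwise.
The upward force F acts at the left end, arm 6.76 m, giving F × 6.76 clockwise.
For rotational equilibrium, F × 6.76 = 2098, so F = 2098 / 6.76 = 310 N.

F ≈ 310 N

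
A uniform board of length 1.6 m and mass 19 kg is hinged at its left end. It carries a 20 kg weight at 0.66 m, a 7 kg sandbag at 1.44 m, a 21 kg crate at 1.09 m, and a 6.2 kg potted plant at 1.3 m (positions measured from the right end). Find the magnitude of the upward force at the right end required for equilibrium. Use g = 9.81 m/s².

F ≈ 292 N

Sum moments about the left end (the unknown pivot reaction has zero arm there).
Beam weight: 19 × 9.81 = 186.4 N down at 0.8 m → arm 0.8 m, τ = 186.4 × 0.8 = 149.1 N·m clockwise.
Weight: 20 × 9.81 = 196.2 N down at 0.66 m → arm 0.94 m, τ = 196.2 × 0.94 = 184.4 N·m clockwise.
Sandbag: 7 × 9.81 = 68.67 N down at 1.44 m → arm 0.16 m, τ = 68.67 × 0.16 = 10.99 N·m clockwise.
Crate: 21 × 9.81 = 206 N down at 1.09 m → arm 0.51 m, τ = 206 × 0.51 = 105.1 N·m clockwise.
Potted plant: 6.2 × 9.81 = 60.82 N down at 1.3 m → arm 0.3 m, τ = 60.82 × 0.3 = 18.25 N·m clockwise.
Net moment of the loads = 467.8 N·m clockwise.
The upward force F acts at the right end, arm 1.6 m, giving F × 1.6 counterclockwise.
For rotational equilibrium, F × 1.6 = 467.8, so F = 467.8 / 1.6 = 292 N.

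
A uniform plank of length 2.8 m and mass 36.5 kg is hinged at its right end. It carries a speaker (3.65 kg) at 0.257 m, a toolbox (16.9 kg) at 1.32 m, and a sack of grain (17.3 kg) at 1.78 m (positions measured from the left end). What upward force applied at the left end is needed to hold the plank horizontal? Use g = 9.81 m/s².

About the right end:
Beam weight: 36.5 × 9.81 = 358.1 N down at 1.4 m → arm 1.4 m, τ = 358.1 × 1.4 = 501.3 N·m counterclockwise.
Speaker: 3.65 × 9.81 = 35.81 N down at 0.257 m → arm 2.543 m, τ = 35.81 × 2.543 = 91.06 N·m counterclockwise.
Toolbox: 16.9 × 9.81 = 165.8 N down at 1.32 m → arm 1.48 m, τ = 165.8 × 1.48 = 245.4 N·m counterclockwise.
Sack of grain: 17.3 × 9.81 = 169.7 N down at 1.78 m → arm 1.02 m, τ = 169.7 × 1.02 = 173.1 N·m counterclockwise.
Net moment of the loads = 1011 N·m counterclockwise.
The upward force F acts at the left end, arm 2.8 m, giving F × 2.8 clockwise.
For rotational equilibrium, F × 2.8 = 1011, so F = 1011 / 2.8 = 361 N.

F ≈ 361 N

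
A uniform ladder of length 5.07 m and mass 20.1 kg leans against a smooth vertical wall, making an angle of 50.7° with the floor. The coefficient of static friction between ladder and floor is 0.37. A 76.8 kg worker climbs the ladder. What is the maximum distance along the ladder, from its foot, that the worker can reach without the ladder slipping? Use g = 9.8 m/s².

d ≈ 2.23 m

Choose the foot of the ladder as the axis so the floor normal and friction both act there and drop out.
Ladder weight 20.1×9.8 = 197 N acts at 2.535 m along the ladder; its horizontal arm is 2.535·cos50.7° = 1.606 m → τ = 316.4 N·m clockwise.
Worker weight 76.8×9.8 = 752.6 N at distance d → arm d·cos50.7° → τ = 752.6·d·0.6334 clockwise.
Wall normal N at the top has arm L sinθ = 3.923 m counterclockwise, so Στ = 0 gives N·3.923 = 316.4 + 476.7·d.
ΣFy = 0 ⇒ N_floor = 949.6 N, so the maximum friction is μ_s·N_floor = 0.37×949.6 = 351.4 N. ΣFx = 0 ⇒ N_wall = f, so at the slipping point N = 351.4 N.
Substituting: 351.4×3.923 = 316.4 + 476.7·d ⇒ d = (1379 − 316.4) / 476.7 = 2.23 m.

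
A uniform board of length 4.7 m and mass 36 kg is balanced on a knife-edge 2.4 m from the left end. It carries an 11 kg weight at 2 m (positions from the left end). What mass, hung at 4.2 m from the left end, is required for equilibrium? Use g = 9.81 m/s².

Taking torques about the knife-edge (at 2.4 m from the left end):
Beam weight: 36 × 9.81 = 353.2 N down at 2.35 m → arm 0.05 m, τ = 353.2 × 0.05 = 17.66 N·m counterclockwise.
Weight: 11 × 9.81 = 107.9 N down at 2 m → arm 0.4 m, τ = 107.9 × 0.4 = 43.16 N·m counterclockwise.
Net moment of known loads = 60.82 N·m counterclockwise.
An unknown mass m at 4.2 m has arm 1.8 m; its moment is m·g·1.8 clockwise.
For rotational equilibrium, m × 9.81 × 1.8 = 60.82, so m = 60.82 / (9.81 × 1.8) = 3.44 kg.

m ≈ 3.44 kg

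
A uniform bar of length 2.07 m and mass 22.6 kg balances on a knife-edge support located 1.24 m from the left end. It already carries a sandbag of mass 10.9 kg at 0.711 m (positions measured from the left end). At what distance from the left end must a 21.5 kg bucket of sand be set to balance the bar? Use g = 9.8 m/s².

x ≈ 1.72 m from the left end

Choose the knife-edge support (at 1.24 m from the left end) as the axis so the support reaction has zero arm there.
Beam weight: 22.6 × 9.8 = 221.5 N down at 1.035 m → arm 0.205 m, τ = 221.5 × 0.205 = 45.41 N·m counterclockwise.
Sandbag: 10.9 × 9.8 = 106.8 N down at 0.711 m → arm 0.529 m, τ = 106.8 × 0.529 = 56.5 N·m counterclockwise.
Net moment of existing loads = 101.9 N·m counterclockwise.
The bucket of sand weighs 21.5 × 9.8 = 210.7 N and must supply an equal clockwise moment, so its lever arm about the knife-edge support is 101.9 / 210.7 = 0.484 m.
That puts it at 1.24 + 0.484 = 1.72 m from the left end.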